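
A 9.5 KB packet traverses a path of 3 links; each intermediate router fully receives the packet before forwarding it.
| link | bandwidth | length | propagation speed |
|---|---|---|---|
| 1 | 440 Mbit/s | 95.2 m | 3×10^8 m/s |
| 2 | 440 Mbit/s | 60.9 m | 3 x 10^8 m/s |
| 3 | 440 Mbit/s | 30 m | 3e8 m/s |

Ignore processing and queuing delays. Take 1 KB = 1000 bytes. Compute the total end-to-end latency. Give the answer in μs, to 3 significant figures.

L = 76000 bits.
Transmission delay per hop = L/R = 76000/440000000 = 172.727 μs; 3 hops → 518.182 μs.
Propagation delays (d/s per hop): 0.317333, 0.203, 0.1 μs; sum = 0.620333 μs.
End-to-end = 519 μs.

519 μs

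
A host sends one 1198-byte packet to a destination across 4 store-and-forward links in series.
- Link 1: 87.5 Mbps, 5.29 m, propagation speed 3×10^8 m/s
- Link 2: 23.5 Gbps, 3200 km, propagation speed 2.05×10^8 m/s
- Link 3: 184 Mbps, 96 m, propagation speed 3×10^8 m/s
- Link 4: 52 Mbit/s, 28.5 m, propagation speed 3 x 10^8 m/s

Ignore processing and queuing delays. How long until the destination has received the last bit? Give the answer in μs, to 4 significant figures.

L = 1198 × 8 = 9584 bits.
Transmission delays (L/R per hop): 109.531, 0.40783, 52.087, 184.308 μs; sum = 346.334 μs.
Propagation delays (d/s per hop): 0.0176333, 15609.8, 0.32, 0.095 μs; sum = 15610.2 μs.
End-to-end = 15960 μs.

15960 μs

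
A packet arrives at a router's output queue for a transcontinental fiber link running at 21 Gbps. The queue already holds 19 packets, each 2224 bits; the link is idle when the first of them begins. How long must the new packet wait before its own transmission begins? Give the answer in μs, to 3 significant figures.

2.01 μs

Each queued packet: L/R = 2224/21000000000 = 0.105905 μs.
19 queued → 2.01219 μs.
Queuing delay = 2.01 μs.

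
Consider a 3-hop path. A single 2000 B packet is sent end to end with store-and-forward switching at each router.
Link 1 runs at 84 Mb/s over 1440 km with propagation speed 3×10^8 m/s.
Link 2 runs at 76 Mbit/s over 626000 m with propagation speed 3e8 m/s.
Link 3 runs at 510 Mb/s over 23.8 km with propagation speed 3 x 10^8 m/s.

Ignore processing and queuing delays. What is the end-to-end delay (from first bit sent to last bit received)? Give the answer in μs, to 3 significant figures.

L = 2000 × 8 = 16000 bits.
Transmission delays (L/R per hop): 190.476, 210.526, 31.3725 μs; sum = 432.375 μs.
Propagation delays (d/s per hop): 4800, 2086.67, 79.3333 μs; sum = 6966 μs.
End-to-end = 7400 μs.

7400 μs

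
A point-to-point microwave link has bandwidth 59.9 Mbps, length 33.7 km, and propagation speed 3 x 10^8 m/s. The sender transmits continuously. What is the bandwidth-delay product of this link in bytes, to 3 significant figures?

Propagation delay = 33700 / 300000000 = 0.000112333 s.
BDP = R × t_prop = 59900000 × 0.000112333 = 6728.77 bits.
In bytes: 6728.77/8 = 841 bytes.

841 bytes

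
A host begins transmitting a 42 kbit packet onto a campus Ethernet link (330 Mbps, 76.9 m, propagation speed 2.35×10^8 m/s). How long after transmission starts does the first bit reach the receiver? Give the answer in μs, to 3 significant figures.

0.327 μs

First bit experiences only propagation delay: d/s = 76.9/235000000 = 0.327 μs.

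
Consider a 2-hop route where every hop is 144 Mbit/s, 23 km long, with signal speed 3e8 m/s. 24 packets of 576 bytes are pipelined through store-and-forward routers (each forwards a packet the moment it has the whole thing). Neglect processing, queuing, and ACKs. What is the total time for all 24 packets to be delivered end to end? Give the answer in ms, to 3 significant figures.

Per-hop transmission t_tx = L/R = 4608/144000000 = 0.032 ms.
Per-hop propagation t_prop = 23000/300000000 = 0.0766667 ms.
Pipeline fill: first packet needs 2·t_tx to clear all hops; remaining 23 packets each add one t_tx.
Total = (2+24-1)·t_tx + 2·t_prop = 25·0.032 + 2·0.0766667 = 0.953 ms.

0.953 ms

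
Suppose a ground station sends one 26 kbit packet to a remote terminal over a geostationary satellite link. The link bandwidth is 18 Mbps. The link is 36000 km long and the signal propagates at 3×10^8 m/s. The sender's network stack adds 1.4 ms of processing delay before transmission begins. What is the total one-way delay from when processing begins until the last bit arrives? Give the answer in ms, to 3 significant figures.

L = 26000 bits.
Transmission delay = L/R = 26000 / 18000000 = 1.44444 ms.
Propagation delay = d/s = 36000000 m / 300000000 m/s = 120 ms.
Plus processing delay 1.4 ms = 1.4 ms.
Total = 123 ms.

123 ms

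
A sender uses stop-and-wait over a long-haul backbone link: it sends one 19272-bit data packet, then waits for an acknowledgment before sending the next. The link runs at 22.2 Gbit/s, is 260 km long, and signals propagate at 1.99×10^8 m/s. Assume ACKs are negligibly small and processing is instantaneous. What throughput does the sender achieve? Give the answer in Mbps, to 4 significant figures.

7.373 Mbps

t_tx = L/R = 19272/22200000000 = 8.68108e-07 s.
t_prop = 260000/199000000 = 0.00130653 s; RTT = 0.00261307 s.
Cycle = t_tx + RTT = 0.00261393 s.
Throughput = L / cycle = 19272 / 0.00261393 = 7.373 Mbps.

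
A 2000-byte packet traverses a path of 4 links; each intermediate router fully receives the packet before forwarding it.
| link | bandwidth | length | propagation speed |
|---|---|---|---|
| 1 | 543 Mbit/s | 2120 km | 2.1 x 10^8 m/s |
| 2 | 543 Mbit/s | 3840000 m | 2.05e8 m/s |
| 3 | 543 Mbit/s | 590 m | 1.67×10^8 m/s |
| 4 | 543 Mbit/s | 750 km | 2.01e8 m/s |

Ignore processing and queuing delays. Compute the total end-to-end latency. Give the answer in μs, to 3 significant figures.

32700 μs

L = 2000 × 8 = 16000 bits.
Transmission delay per hop = L/R = 16000/543000000 = 29.4659 μs; 4 hops → 117.864 μs.
Propagation delays (d/s per hop): 10095.2, 18731.7, 3.53293, 3731.34 μs; sum = 32561.8 μs.
End-to-end = 32700 μs.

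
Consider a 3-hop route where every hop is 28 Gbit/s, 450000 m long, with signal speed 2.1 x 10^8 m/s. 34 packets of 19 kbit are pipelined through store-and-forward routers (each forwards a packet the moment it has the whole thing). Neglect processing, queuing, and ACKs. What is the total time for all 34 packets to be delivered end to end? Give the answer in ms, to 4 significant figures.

6.453 ms

Per-hop transmission t_tx = L/R = 19000/28000000000 = 0.000678571 ms.
Per-hop propagation t_prop = 450000/210000000 = 2.14286 ms.
Pipeline fill: first packet needs 3·t_tx to clear all hops; remaining 33 packets each add one t_tx.
Total = (3+34-1)·t_tx + 3·t_prop = 36·0.000678571 + 3·2.14286 = 6.453 ms.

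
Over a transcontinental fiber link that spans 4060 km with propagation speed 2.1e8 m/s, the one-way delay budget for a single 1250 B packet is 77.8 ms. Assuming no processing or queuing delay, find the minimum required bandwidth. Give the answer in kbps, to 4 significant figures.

L = 10000 bits.
Propagation delay = 4060000 / 210000000 = 19.3333 ms.
Transmission budget = 77.8 − 19.3333 = 58.4667 ms.
R ≥ L / t_tx = 10000 bits / 0.0584667 s = 171.0 kbps.

171.0 kbps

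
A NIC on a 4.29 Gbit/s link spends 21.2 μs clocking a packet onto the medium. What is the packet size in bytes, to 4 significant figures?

11370 bytes

L = R × t_tx = 4290000000 b/s × 2.12e-05 s = 90948 bits.
In bytes: 90948 / 8 = 11370 bytes.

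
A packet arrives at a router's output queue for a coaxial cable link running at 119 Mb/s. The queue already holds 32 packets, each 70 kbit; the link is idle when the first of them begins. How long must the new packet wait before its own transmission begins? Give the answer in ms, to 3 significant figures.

18.8 ms

Each queued packet: L/R = 70000/119000000 = 0.588235 ms.
32 queued → 18.8235 ms.
Queuing delay = 18.8 ms.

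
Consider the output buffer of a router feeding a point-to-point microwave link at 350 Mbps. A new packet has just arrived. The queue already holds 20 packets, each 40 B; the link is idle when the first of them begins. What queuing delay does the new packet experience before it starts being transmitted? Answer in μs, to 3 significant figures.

18.3 μs

Each queued packet: L/R = 320/350000000 = 0.914286 μs.
20 queued → 18.2857 μs.
Queuing delay = 18.3 μs.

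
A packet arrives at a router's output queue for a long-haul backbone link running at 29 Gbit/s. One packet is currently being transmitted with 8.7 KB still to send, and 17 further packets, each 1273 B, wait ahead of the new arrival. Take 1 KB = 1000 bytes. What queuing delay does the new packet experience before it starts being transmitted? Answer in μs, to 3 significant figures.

8.37 μs

Each queued packet: L/R = 10184/29000000000 = 0.351172 μs.
17 queued → 5.96993 μs.
Plus remaining 69600 bits of current packet: 2.4 μs.
Queuing delay = 8.37 μs.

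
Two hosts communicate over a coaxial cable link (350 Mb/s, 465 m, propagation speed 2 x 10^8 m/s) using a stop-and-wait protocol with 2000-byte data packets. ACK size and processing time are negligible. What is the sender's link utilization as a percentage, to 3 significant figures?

90.8 %

t_tx = L/R = 16000/350000000 = 4.57143e-05 s.
t_prop = 465/200000000 = 2.325e-06 s; RTT = 4.65e-06 s.
Cycle = t_tx + RTT = 5.03643e-05 s.
Utilization = t_tx / cycle = 4.57143e-05/5.03643e-05 = 90.8 %.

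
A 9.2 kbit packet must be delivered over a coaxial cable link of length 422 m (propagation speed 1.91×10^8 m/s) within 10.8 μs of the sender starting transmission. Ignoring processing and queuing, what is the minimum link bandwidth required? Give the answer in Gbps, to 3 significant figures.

Propagation delay = 422 / 191000000 = 2.20942 μs.
Transmission budget = 10.8 − 2.20942 = 8.59058 μs.
R ≥ L / t_tx = 9200 bits / 8.59058e-06 s = 1.07 Gbps.

1.07 Gbps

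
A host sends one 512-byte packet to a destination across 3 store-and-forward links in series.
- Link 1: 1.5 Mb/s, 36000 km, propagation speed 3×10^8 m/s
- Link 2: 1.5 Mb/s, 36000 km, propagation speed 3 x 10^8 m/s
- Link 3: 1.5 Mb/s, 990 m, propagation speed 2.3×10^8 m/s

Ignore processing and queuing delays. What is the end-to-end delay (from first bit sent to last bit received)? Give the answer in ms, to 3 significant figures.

L = 512 × 8 = 4096 bits.
Transmission delay per hop = L/R = 4096/1500000 = 2.73067 ms; 3 hops → 8.192 ms.
Propagation delays (d/s per hop): 120, 120, 0.00430435 ms; sum = 240.004 ms.
End-to-end = 248 ms.

248 ms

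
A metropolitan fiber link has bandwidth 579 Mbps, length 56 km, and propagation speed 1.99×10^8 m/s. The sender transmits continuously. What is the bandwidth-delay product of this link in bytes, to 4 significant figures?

Propagation delay = 56000 / 199000000 = 0.000281407 s.
BDP = R × t_prop = 579000000 × 0.000281407 = 162935 bits.
In bytes: 162935/8 = 20370 bytes.

20370 bytes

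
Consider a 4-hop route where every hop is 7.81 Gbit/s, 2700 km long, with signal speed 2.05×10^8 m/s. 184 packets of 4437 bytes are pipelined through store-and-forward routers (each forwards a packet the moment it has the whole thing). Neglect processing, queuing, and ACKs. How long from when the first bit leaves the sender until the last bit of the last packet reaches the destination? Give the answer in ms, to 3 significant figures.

53.5 ms

Per-hop transmission t_tx = L/R = 35496/7810000000 = 0.00454494 ms.
Per-hop propagation t_prop = 2700000/2.05e+08 = 13.1707 ms.
Pipeline fill: first packet needs 4·t_tx to clear all hops; remaining 183 packets each add one t_tx.
Total = (4+184-1)·t_tx + 4·t_prop = 187·0.00454494 + 4·13.1707 = 53.5 ms.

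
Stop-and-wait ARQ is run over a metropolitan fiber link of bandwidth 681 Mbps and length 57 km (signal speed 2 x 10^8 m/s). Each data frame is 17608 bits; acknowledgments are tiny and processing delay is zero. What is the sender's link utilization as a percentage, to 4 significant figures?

t_tx = L/R = 17608/681000000 = 2.58561e-05 s.
t_prop = 57000/200000000 = 0.000285 s; RTT = 0.00057 s.
Cycle = t_tx + RTT = 0.000595856 s.
Utilization = t_tx / cycle = 2.58561e-05/0.000595856 = 4.339 %.

4.339 %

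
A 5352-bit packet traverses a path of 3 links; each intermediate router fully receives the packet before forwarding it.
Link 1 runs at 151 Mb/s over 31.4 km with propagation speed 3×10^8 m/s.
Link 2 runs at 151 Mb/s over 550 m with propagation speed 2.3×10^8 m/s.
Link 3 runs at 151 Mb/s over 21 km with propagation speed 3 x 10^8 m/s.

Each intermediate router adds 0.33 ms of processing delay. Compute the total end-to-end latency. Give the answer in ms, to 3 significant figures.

0.943 ms

Transmission delay per hop = L/R = 5352/151000000 = 0.0354437 ms; 3 hops → 0.106331 ms.
Propagation delays (d/s per hop): 0.104667, 0.0023913, 0.07 ms; sum = 0.177058 ms.
Processing at 2 router(s): 2 × 0.33 ms = 0.66 ms.
End-to-end = 0.943 ms.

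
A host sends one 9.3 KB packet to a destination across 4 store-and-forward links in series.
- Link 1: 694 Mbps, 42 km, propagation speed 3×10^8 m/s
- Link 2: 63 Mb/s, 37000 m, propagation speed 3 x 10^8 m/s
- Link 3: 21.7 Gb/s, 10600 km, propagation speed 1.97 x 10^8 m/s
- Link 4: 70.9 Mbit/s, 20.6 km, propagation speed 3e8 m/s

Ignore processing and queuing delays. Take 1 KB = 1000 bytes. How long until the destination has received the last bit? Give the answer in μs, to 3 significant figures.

L = 74400 bits.
Transmission delays (L/R per hop): 107.205, 1180.95, 3.42857, 1049.37 μs; sum = 2340.95 μs.
Propagation delays (d/s per hop): 140, 123.333, 53807.1, 68.6667 μs; sum = 54139.1 μs.
End-to-end = 56500 μs.

56500 μs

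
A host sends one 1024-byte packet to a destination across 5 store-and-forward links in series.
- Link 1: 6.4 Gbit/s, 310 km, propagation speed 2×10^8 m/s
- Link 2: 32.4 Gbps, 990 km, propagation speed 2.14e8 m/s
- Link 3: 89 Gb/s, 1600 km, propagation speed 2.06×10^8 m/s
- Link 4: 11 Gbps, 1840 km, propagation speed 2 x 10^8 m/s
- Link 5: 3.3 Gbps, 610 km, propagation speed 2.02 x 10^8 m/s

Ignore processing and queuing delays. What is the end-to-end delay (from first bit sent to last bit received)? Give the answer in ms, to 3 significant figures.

26.2 ms

L = 1024 × 8 = 8192 bits.
Transmission delays (L/R per hop): 0.00128, 0.00025284, 9.20449e-05, 0.000744727, 0.00248242 ms; sum = 0.00485204 ms.
Propagation delays (d/s per hop): 1.55, 4.62617, 7.76699, 9.2, 3.0198 ms; sum = 26.163 ms.
End-to-end = 26.2 ms.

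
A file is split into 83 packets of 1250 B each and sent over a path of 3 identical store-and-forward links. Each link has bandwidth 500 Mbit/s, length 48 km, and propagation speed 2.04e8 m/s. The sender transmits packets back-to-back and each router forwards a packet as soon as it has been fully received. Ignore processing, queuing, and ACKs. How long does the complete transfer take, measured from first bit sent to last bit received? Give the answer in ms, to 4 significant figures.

Per-hop transmission t_tx = L/R = 10000/500000000 = 0.02 ms.
Per-hop propagation t_prop = 48000/204000000 = 0.235294 ms.
Pipeline fill: first packet needs 3·t_tx to clear all hops; remaining 82 packets each add one t_tx.
Total = (3+83-1)·t_tx + 3·t_prop = 85·0.02 + 3·0.235294 = 2.406 ms.

2.406 ms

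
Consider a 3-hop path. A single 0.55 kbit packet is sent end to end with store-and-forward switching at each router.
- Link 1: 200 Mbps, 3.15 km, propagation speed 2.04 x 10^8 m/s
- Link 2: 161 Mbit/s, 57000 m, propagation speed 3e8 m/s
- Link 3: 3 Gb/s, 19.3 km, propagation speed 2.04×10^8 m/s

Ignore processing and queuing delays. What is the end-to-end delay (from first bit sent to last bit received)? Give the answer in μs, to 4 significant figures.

L = 550 bits.
Transmission delays (L/R per hop): 2.75, 3.41615, 0.183333 μs; sum = 6.34948 μs.
Propagation delays (d/s per hop): 15.4412, 190, 94.6078 μs; sum = 300.049 μs.
End-to-end = 306.4 μs.

306.4 μs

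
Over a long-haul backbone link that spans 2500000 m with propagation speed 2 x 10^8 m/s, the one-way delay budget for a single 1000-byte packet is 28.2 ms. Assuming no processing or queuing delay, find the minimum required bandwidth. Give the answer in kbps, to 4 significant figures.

509.6 kbps

L = 8000 bits.
Propagation delay = 2500000 / 200000000 = 12.5 ms.
Transmission budget = 28.2 − 12.5 = 15.7 ms.
R ≥ L / t_tx = 8000 bits / 0.0157 s = 509.6 kbps.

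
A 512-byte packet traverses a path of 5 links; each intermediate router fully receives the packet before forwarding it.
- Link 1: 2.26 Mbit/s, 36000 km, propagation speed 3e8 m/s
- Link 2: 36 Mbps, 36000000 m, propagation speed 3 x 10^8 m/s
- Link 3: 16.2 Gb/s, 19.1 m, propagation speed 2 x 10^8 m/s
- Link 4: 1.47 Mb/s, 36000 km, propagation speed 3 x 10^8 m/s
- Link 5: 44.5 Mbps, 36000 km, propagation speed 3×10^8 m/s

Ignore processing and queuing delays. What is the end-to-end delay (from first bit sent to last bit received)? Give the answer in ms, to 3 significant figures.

485 ms

L = 512 × 8 = 4096 bits.
Transmission delays (L/R per hop): 1.81239, 0.113778, 0.00025284, 2.78639, 0.0920449 ms; sum = 4.80486 ms.
Propagation delays (d/s per hop): 120, 120, 9.55e-05, 120, 120 ms; sum = 480 ms.
End-to-end = 485 ms.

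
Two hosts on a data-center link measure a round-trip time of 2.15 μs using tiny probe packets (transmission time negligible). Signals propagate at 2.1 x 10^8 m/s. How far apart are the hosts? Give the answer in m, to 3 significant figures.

One-way propagation = RTT/2 = 1.075 μs.
d = s × t = 210000000 × 1.075e-06 = 226 m.

226 m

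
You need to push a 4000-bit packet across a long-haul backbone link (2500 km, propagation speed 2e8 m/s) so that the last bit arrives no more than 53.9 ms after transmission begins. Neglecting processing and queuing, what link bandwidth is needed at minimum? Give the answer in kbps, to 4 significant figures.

Propagation delay = 2500000 / 200000000 = 12.5 ms.
Transmission budget = 53.9 − 12.5 = 41.4 ms.
R ≥ L / t_tx = 4000 bits / 0.0414 s = 96.62 kbps.

96.62 kbps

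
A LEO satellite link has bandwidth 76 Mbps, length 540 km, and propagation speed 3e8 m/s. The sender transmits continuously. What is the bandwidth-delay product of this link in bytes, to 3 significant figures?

17100 bytes

Propagation delay = 540000 / 300000000 = 0.0018 s.
BDP = R × t_prop = 76000000 × 0.0018 = 136800 bits.
In bytes: 136800/8 = 17100 bytes.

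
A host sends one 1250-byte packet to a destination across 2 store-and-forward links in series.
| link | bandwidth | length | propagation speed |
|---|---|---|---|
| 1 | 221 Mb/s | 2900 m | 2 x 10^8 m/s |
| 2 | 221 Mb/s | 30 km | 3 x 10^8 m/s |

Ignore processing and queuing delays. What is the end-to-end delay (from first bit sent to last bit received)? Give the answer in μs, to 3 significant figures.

L = 1250 × 8 = 10000 bits.
Transmission delay per hop = L/R = 10000/221000000 = 45.2489 μs; 2 hops → 90.4977 μs.
Propagation delays (d/s per hop): 14.5, 100 μs; sum = 114.5 μs.
End-to-end = 205 μs.

205 μs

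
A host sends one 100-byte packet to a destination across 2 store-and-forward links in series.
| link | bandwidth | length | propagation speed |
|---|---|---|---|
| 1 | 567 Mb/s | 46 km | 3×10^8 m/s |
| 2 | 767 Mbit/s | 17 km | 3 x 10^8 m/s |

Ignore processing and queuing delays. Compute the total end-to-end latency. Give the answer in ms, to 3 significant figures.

0.212 ms

L = 100 × 8 = 800 bits.
Transmission delays (L/R per hop): 0.00141093, 0.00104302 ms; sum = 0.00245396 ms.
Propagation delays (d/s per hop): 0.153333, 0.0566667 ms; sum = 0.21 ms.
End-to-end = 0.212 ms.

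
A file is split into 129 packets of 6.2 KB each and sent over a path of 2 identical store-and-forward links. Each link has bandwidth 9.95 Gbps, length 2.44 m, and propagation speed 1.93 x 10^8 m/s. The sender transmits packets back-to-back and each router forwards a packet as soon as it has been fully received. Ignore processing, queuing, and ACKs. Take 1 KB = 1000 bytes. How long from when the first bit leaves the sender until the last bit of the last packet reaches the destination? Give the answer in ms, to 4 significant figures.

0.6481 ms

Per-hop transmission t_tx = L/R = 49600/9950000000 = 0.00498492 ms.
Per-hop propagation t_prop = 2.44/193000000 = 1.26425e-05 ms.
Pipeline fill: first packet needs 2·t_tx to clear all hops; remaining 128 packets each add one t_tx.
Total = (2+129-1)·t_tx + 2·t_prop = 130·0.00498492 + 2·1.26425e-05 = 0.6481 ms.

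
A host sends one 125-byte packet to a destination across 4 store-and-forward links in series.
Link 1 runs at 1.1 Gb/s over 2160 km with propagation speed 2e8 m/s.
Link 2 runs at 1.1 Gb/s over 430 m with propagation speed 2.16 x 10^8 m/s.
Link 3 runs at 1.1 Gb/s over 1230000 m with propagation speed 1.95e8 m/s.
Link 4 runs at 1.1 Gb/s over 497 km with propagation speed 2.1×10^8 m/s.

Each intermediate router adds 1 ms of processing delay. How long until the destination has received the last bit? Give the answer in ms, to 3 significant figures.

L = 125 × 8 = 1000 bits.
Transmission delay per hop = L/R = 1000/1100000000 = 0.000909091 ms; 4 hops → 0.00363636 ms.
Propagation delays (d/s per hop): 10.8, 0.00199074, 6.30769, 2.36667 ms; sum = 19.4763 ms.
Processing at 3 router(s): 3 × 1 ms = 3 ms.
End-to-end = 22.5 ms.

22.5 ms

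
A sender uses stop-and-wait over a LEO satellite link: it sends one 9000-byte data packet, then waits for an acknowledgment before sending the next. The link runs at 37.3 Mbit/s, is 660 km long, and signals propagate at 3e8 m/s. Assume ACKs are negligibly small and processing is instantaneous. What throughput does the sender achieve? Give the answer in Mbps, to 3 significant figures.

t_tx = L/R = 72000/37300000 = 0.00193029 s.
t_prop = 660000/300000000 = 0.0022 s; RTT = 0.0044 s.
Cycle = t_tx + RTT = 0.00633029 s.
Throughput = L / cycle = 72000 / 0.00633029 = 11.4 Mbps.

11.4 Mbps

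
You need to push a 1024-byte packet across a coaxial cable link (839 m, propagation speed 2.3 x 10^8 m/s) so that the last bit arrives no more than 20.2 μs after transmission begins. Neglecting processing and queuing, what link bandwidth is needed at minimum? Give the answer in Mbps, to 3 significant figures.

495 Mbps

L = 8192 bits.
Propagation delay = 839 / 2.3e+08 = 3.64783 μs.
Transmission budget = 20.2 − 3.64783 = 16.5522 μs.
R ≥ L / t_tx = 8192 bits / 1.65522e-05 s = 495 Mbps.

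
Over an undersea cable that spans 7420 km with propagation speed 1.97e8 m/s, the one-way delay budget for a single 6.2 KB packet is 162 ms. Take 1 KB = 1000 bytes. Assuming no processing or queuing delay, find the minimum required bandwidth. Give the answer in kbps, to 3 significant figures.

399 kbps

L = 49600 bits.
Propagation delay = 7420000 / 197000000 = 37.665 ms.
Transmission budget = 162 − 37.665 = 124.335 ms.
R ≥ L / t_tx = 49600 bits / 0.124335 s = 399 kbps.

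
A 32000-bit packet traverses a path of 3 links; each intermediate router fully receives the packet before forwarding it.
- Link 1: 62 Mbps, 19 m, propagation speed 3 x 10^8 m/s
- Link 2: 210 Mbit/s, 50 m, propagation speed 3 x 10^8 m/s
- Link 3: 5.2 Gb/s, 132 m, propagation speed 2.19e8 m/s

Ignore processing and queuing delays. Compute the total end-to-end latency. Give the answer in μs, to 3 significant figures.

Transmission delays (L/R per hop): 516.129, 152.381, 6.15385 μs; sum = 674.664 μs.
Propagation delays (d/s per hop): 0.0633333, 0.166667, 0.60274 μs; sum = 0.83274 μs.
End-to-end = 675 μs.

675 μs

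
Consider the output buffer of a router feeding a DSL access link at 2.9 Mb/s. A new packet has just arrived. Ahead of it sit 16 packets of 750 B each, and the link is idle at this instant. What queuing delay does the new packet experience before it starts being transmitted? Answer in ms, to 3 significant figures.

33.1 ms

Each queued packet: L/R = 6000/2900000 = 2.06897 ms.
16 queued → 33.1034 ms.
Queuing delay = 33.1 ms.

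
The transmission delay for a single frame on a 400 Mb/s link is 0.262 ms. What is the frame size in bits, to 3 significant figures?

105000 bits

L = R × t_tx = 400000000 b/s × 0.000262 s = 104800 bits.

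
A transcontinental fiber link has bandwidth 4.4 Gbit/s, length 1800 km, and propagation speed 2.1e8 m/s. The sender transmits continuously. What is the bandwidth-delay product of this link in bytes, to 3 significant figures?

Propagation delay = 1800000 / 210000000 = 0.00857143 s.
BDP = R × t_prop = 4400000000 × 0.00857143 = 37714300 bits.
In bytes: 37714300/8 = 4710000 bytes.

4710000 bytes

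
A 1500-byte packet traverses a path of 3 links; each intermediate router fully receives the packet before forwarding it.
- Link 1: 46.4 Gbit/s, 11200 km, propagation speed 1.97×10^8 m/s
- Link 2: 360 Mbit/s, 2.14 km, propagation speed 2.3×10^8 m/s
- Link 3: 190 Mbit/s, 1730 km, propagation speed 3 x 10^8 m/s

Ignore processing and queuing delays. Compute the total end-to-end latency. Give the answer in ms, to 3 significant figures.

L = 1500 × 8 = 12000 bits.
Transmission delays (L/R per hop): 0.000258621, 0.0333333, 0.0631579 ms; sum = 0.0967498 ms.
Propagation delays (d/s per hop): 56.8528, 0.00930435, 5.76667 ms; sum = 62.6288 ms.
End-to-end = 62.7 ms.

62.7 ms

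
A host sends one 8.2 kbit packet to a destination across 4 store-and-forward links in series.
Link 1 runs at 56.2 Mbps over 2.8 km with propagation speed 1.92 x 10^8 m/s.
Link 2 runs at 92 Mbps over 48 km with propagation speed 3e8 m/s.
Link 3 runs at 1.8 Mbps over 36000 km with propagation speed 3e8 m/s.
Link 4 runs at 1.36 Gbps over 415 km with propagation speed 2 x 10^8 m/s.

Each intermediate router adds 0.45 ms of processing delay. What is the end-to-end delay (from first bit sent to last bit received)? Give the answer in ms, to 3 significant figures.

L = 8200 bits.
Transmission delays (L/R per hop): 0.145907, 0.0891304, 4.55556, 0.00602941 ms; sum = 4.79662 ms.
Propagation delays (d/s per hop): 0.0145833, 0.16, 120, 2.075 ms; sum = 122.25 ms.
Processing at 3 router(s): 3 × 0.45 ms = 1.35 ms.
End-to-end = 128 ms.

128 ms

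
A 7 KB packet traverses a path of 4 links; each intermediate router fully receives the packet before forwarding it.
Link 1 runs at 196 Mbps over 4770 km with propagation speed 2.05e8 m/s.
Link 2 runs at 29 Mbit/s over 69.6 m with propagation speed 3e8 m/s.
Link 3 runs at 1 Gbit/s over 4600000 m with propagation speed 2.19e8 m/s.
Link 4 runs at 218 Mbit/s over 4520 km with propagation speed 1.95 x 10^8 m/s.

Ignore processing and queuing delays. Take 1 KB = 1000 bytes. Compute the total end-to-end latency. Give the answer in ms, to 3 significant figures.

L = 56000 bits.
Transmission delays (L/R per hop): 0.285714, 1.93103, 0.056, 0.256881 ms; sum = 2.52963 ms.
Propagation delays (d/s per hop): 23.2683, 0.000232, 21.0046, 23.1795 ms; sum = 67.4526 ms.
End-to-end = 70.0 ms.

70.0 ms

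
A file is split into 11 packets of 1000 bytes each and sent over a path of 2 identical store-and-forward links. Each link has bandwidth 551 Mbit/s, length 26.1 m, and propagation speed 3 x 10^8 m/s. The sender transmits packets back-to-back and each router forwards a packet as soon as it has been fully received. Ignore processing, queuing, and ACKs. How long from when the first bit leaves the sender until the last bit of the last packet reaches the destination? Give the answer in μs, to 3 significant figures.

174 μs

Per-hop transmission t_tx = L/R = 8000/551000000 = 14.5191 μs.
Per-hop propagation t_prop = 26.1/300000000 = 0.087 μs.
Pipeline fill: first packet needs 2·t_tx to clear all hops; remaining 10 packets each add one t_tx.
Total = (2+11-1)·t_tx + 2·t_prop = 12·14.5191 + 2·0.087 = 174 μs.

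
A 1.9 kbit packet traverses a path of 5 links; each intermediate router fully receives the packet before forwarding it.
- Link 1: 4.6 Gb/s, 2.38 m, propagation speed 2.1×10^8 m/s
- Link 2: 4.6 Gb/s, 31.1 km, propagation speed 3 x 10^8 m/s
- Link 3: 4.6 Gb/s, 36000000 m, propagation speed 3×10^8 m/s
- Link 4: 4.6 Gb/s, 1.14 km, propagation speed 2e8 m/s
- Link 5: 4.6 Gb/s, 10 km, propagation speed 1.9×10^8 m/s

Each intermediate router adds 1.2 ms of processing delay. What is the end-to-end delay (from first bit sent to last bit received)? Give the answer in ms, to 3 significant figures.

L = 1900 bits.
Transmission delay per hop = L/R = 1900/4600000000 = 0.000413043 ms; 5 hops → 0.00206522 ms.
Propagation delays (d/s per hop): 1.13333e-05, 0.103667, 120, 0.0057, 0.0526316 ms; sum = 120.162 ms.
Processing at 4 router(s): 4 × 1.2 ms = 4.8 ms.
End-to-end = 125 ms.

125 ms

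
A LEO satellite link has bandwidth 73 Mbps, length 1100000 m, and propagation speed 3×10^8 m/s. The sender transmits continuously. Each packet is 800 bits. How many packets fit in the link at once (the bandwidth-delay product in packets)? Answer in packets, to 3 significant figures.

Propagation delay = 1100000 / 300000000 = 0.00366667 s.
BDP = R × t_prop = 73000000 × 0.00366667 = 267667 bits.
In packets of 800 bits: 335 packets.

335 packets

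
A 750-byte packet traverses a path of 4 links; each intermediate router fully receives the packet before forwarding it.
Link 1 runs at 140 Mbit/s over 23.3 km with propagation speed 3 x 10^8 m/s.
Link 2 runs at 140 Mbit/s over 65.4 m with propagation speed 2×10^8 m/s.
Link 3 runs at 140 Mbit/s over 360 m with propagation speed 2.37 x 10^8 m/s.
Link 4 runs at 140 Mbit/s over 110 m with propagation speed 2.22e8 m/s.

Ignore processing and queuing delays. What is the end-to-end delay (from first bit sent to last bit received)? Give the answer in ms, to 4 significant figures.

0.2514 ms

L = 750 × 8 = 6000 bits.
Transmission delay per hop = L/R = 6000/140000000 = 0.0428571 ms; 4 hops → 0.171429 ms.
Propagation delays (d/s per hop): 0.0776667, 0.000327, 0.00151899, 0.000495495 ms; sum = 0.0800081 ms.
End-to-end = 0.2514 ms.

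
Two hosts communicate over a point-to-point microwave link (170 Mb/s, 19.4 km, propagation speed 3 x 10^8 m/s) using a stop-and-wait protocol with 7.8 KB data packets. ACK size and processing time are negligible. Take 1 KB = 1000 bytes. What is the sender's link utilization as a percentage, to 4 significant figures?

t_tx = L/R = 62400/170000000 = 0.000367059 s.
t_prop = 19400/300000000 = 6.46667e-05 s; RTT = 0.000129333 s.
Cycle = t_tx + RTT = 0.000496392 s.
Utilization = t_tx / cycle = 0.000367059/0.000496392 = 73.95 %.

73.95 %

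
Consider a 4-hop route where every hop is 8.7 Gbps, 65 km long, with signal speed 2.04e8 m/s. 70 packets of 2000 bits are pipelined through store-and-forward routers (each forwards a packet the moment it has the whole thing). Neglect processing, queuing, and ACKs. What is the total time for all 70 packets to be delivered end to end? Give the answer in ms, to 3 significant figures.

1.29 ms

Per-hop transmission t_tx = L/R = 2000/8700000000 = 0.000229885 ms.
Per-hop propagation t_prop = 65000/204000000 = 0.318627 ms.
Pipeline fill: first packet needs 4·t_tx to clear all hops; remaining 69 packets each add one t_tx.
Total = (4+70-1)·t_tx + 4·t_prop = 73·0.000229885 + 4·0.318627 = 1.29 ms.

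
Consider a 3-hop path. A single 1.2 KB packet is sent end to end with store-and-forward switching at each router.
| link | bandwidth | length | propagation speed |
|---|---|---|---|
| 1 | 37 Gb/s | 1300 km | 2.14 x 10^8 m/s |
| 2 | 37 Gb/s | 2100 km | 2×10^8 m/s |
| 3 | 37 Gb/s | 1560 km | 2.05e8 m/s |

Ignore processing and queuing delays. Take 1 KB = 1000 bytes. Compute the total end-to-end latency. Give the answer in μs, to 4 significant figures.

L = 9600 bits.
Transmission delay per hop = L/R = 9600/37000000000 = 0.259459 μs; 3 hops → 0.778378 μs.
Propagation delays (d/s per hop): 6074.77, 10500, 7609.76 μs; sum = 24184.5 μs.
End-to-end = 24190 μs.

24190 μs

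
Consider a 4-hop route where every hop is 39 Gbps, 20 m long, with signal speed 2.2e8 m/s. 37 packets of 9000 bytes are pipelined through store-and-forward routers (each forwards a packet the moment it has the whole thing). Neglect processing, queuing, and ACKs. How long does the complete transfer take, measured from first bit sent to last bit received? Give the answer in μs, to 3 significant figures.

Per-hop transmission t_tx = L/R = 72000/39000000000 = 1.84615 μs.
Per-hop propagation t_prop = 20/2.2e+08 = 0.0909091 μs.
Pipeline fill: first packet needs 4·t_tx to clear all hops; remaining 36 packets each add one t_tx.
Total = (4+37-1)·t_tx + 4·t_prop = 40·1.84615 + 4·0.0909091 = 74.2 μs.

74.2 μs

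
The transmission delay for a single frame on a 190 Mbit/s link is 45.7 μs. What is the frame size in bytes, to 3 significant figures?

1090 bytes

L = R × t_tx = 190000000 b/s × 4.57e-05 s = 8683 bits.
In bytes: 8683 / 8 = 1090 bytes.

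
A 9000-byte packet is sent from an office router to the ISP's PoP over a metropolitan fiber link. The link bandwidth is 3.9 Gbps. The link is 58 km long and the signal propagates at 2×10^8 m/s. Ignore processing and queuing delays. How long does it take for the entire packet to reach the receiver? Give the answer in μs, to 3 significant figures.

308 μs

L = 9000 × 8 = 72000 bits.
Transmission delay = L/R = 72000 / 3900000000 = 18.4615 μs.
Propagation delay = d/s = 58000 m / 200000000 m/s = 290 μs.
Total = 308 μs.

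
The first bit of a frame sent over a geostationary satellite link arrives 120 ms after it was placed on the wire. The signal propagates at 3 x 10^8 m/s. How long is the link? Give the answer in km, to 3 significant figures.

36000 km

d = s × t_prop = 300000000 × 0.12 = 36000 km.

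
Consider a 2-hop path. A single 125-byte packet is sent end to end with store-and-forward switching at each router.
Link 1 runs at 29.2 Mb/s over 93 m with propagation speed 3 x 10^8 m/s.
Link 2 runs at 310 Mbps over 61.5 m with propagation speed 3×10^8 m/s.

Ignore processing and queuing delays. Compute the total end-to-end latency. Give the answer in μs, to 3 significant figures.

L = 125 × 8 = 1000 bits.
Transmission delays (L/R per hop): 34.2466, 3.22581 μs; sum = 37.4724 μs.
Propagation delays (d/s per hop): 0.31, 0.205 μs; sum = 0.515 μs.
End-to-end = 38.0 μs.

38.0 μs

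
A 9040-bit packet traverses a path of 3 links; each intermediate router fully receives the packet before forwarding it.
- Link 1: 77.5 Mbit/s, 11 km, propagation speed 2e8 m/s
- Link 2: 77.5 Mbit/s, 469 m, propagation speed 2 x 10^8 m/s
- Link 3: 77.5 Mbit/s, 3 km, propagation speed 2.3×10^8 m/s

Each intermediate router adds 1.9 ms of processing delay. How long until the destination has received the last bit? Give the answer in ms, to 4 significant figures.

4.220 ms

Transmission delay per hop = L/R = 9040/77500000 = 0.116645 ms; 3 hops → 0.349935 ms.
Propagation delays (d/s per hop): 0.055, 0.002345, 0.0130435 ms; sum = 0.0703885 ms.
Processing at 2 router(s): 2 × 1.9 ms = 3.8 ms.
End-to-end = 4.220 ms.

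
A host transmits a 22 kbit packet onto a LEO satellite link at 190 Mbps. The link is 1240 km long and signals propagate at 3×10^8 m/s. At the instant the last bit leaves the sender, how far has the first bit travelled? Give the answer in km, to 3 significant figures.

t_tx = L/R = 22000/190000000 = 0.000115789 s.
Distance = s × t_tx = 300000000 × 0.000115789 = 34.7 km.

34.7 km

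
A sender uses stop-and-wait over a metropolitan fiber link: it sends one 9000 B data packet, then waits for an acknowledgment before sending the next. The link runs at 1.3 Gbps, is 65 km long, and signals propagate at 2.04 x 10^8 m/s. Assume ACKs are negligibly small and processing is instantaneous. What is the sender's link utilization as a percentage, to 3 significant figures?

8.00 %

t_tx = L/R = 72000/1300000000 = 5.53846e-05 s.
t_prop = 65000/204000000 = 0.000318627 s; RTT = 0.000637255 s.
Cycle = t_tx + RTT = 0.00069264 s.
Utilization = t_tx / cycle = 5.53846e-05/0.00069264 = 8.00 %.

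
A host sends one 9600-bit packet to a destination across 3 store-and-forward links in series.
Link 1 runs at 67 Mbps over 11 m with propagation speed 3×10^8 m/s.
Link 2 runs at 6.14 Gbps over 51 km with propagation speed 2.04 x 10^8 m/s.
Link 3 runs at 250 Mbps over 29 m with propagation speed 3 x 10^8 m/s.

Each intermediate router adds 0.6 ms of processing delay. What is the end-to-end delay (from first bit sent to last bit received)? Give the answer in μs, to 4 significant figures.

1633 μs

Transmission delays (L/R per hop): 143.284, 1.56352, 38.4 μs; sum = 183.247 μs.
Propagation delays (d/s per hop): 0.0366667, 250, 0.0966667 μs; sum = 250.133 μs.
Processing at 2 router(s): 2 × 0.6 ms = 1200 μs.
End-to-end = 1633 μs.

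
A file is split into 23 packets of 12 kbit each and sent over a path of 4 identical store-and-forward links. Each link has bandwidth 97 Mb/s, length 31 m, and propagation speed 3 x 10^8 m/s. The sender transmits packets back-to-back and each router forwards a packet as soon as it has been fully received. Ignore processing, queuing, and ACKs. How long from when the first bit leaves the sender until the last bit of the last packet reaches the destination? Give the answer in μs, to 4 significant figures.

Per-hop transmission t_tx = L/R = 12000/97000000 = 123.711 μs.
Per-hop propagation t_prop = 31/300000000 = 0.103333 μs.
Pipeline fill: first packet needs 4·t_tx to clear all hops; remaining 22 packets each add one t_tx.
Total = (4+23-1)·t_tx + 4·t_prop = 26·123.711 + 4·0.103333 = 3217 μs.

3217 μs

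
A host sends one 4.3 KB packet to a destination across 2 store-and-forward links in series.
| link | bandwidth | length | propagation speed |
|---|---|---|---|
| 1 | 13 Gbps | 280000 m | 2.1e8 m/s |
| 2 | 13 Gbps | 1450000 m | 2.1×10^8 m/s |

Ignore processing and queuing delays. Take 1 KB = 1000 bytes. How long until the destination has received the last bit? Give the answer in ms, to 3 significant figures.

8.24 ms

L = 34400 bits.
Transmission delay per hop = L/R = 34400/13000000000 = 0.00264615 ms; 2 hops → 0.00529231 ms.
Propagation delays (d/s per hop): 1.33333, 6.90476 ms; sum = 8.2381 ms.
End-to-end = 8.24 ms.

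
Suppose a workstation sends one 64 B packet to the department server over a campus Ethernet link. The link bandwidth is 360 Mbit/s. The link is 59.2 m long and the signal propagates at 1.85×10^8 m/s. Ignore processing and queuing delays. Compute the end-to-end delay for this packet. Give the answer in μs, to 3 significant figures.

L = 64 × 8 = 512 bits.
Transmission delay = L/R = 512 / 360000000 = 1.42222 μs.
Propagation delay = d/s = 59.2 m / 185000000 m/s = 0.32 μs.
Total = 1.74 μs.

1.74 μs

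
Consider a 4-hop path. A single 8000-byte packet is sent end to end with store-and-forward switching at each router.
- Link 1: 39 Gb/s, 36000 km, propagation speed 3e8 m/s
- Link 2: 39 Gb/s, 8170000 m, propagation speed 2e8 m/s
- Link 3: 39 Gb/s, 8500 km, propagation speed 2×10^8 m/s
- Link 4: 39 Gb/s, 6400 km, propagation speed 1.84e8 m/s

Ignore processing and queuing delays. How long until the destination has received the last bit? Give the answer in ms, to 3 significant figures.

L = 8000 × 8 = 64000 bits.
Transmission delay per hop = L/R = 64000/39000000000 = 0.00164103 ms; 4 hops → 0.0065641 ms.
Propagation delays (d/s per hop): 120, 40.85, 42.5, 34.7826 ms; sum = 238.133 ms.
End-to-end = 238 ms.

238 ms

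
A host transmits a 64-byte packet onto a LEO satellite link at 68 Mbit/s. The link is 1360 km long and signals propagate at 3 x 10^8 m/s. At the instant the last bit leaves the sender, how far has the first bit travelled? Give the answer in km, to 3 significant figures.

t_tx = L/R = 512/68000000 = 7.52941e-06 s.
Distance = s × t_tx = 300000000 × 7.52941e-06 = 2.26 km.

2.26 km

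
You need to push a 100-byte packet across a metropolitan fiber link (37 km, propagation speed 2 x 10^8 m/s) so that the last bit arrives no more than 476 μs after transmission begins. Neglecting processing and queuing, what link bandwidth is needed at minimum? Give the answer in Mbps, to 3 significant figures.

2.75 Mbps

L = 800 bits.
Propagation delay = 37000 / 200000000 = 185 μs.
Transmission budget = 476 − 185 = 291 μs.
R ≥ L / t_tx = 800 bits / 0.000291 s = 2.75 Mbps.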